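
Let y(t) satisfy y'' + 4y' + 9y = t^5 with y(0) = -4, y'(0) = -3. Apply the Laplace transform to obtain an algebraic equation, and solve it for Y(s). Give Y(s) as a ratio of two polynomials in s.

Laplace-transform each side.
With L{y''} = s^2 Y - s·y(0) - y'(0) and L{y'} = sY - y(0), with y(0) = -4, y'(0) = -3: the LHS transforms to (s^2 + 4*s + 9)Y - (-4*s - 19).
The right side is L{t^5} = 120/s^6.
So (s^2 + 4*s + 9)Y = 120/s^6 + (-4*s - 19).
Divide through and combine into a single rational function.

Y(s) = (-4*s^7 - 19*s^6 + 120)/(s^8 + 4*s^7 + 9*s^6)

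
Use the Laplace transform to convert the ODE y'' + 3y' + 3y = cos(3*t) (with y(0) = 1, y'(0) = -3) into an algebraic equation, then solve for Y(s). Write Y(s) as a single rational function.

Apply the Laplace transform to the equation.
The derivative rules (L{y''} = s^2 Y - s·y(0) - y'(0) and L{y'} = sY - y(0), with y(0) = 1, y'(0) = -3) turn the left side into (s^2 + 3*s + 3)Y - (s).
The right side is L{cos(3*t)} = s/(s^2 + 9).
So (s^2 + 3*s + 3)Y = s/(s^2 + 9) + (s).
Isolate Y and clear denominators.

Y(s) = (s^3 + 10*s)/(s^4 + 3*s^3 + 12*s^2 + 27*s + 27)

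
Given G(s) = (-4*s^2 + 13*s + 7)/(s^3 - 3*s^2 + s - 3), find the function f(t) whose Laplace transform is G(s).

f(t) = exp(3*t) - 2*sin(t) - 5*cos(t)

Factor the denominator: s^3 - 3*s^2 + s - 3 = (s - 3)*(s^2 + 1).
Partial fraction decomposition gives [1/(s - 3)] + [-5*s/(s^2 + 1)] + [-2/(s^2 + 1)].
Invert each term: 1/(s - 3) ↔ e^(3t); -5·s/(s^2 + 1) ↔ -5cos(t); -2·1/(s^2 + 1) ↔ -2sin(t).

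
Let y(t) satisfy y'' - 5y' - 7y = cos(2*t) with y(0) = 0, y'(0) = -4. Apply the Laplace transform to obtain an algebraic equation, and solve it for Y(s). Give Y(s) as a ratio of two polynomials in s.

Y(s) = (-4*s^2 + s - 16)/(s^4 - 5*s^3 - 3*s^2 - 20*s - 28)

Laplace-transform each side.
The derivative rules (L{y''} = s^2 Y - s·y(0) - y'(0) and L{y'} = sY - y(0), with y(0) = 0, y'(0) = -4) turn the left side into (s^2 - 5*s - 7)Y - (-4).
The right side is L{cos(2*t)} = s/(s^2 + 4).
So (s^2 - 5*s - 7)Y = s/(s^2 + 4) + (-4).
Isolate Y and clear denominators.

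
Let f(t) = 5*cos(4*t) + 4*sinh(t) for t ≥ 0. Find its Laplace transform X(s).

X(s) = 5*s/(s^2 + 16) + 4/(s^2 - 1)

Apply the Laplace transform termwise.
(5)·[L{cos(4t)} = s/(s^2 + 16)]; (4)·[L{sinh(t)} = 1/(s^2 - 1)].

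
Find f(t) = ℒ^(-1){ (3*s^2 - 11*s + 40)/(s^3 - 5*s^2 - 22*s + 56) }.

Factor the denominator: s^3 - 5*s^2 - 22*s + 56 = (s - 7)*(s - 2)*(s + 4).
Partial fraction decomposition gives [-1/(s - 2)] + [2/(s + 4)] + [2/(s - 7)].
Invert each term: -1/(s - 2) ↔ -e^(2t); 2/(s + 4) ↔ 2e^(-4t); 2/(s - 7) ↔ 2e^(7t).

f(t) = 2*exp(7*t) - exp(2*t) + 2*exp(-4*t)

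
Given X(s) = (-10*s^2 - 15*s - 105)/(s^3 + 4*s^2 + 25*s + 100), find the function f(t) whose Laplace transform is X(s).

f(t) = sin(5*t) - 5*cos(5*t) - 5*exp(-4*t)

Factor the denominator: s^3 + 4*s^2 + 25*s + 100 = (s + 4)*(s^2 + 25).
Partial fraction decomposition gives [-5/(s + 4)] + [-5*s/(s^2 + 25)] + [5/(s^2 + 25)].
Invert each term: -5/(s + 4) ↔ -5e^(-4t); -5·s/(s^2 + 25) ↔ -5cos(5t); 1·5/(s^2 + 25) ↔ sin(5t).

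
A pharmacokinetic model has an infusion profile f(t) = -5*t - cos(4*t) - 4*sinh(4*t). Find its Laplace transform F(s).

F(s) = -s/(s^2 + 16) - 16/(s^2 - 16) - 5/s^2

Apply the Laplace transform termwise.
(-1)·[L{cos(4t)} = s/(s^2 + 16)]; (-5)·[L{t} = 1!/s^2 = 1/s^2]; (-4)·[L{sinh(4t)} = 4/(s^2 - 16)].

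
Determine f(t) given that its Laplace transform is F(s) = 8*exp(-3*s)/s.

The factor e^(-3s) signals a time shift by c = 3 (second shifting theorem).
L{8} = 8/s, so L^-1{8/s} = 8.
Hence the inverse is u(t - 3) times that function evaluated at t - 3.

f(t) = Heaviside(t - 3)*(8)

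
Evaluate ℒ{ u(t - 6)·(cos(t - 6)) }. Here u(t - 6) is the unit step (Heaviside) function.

By the second shifting theorem, L{u(t - c)·g(t - c)} = e^(-cs)·G(s) with c = 6 and G(s) = L{g(t)}.
L{cos(t)} = s/(s^2 + 1).

s*exp(-6*s)/(s^2 + 1)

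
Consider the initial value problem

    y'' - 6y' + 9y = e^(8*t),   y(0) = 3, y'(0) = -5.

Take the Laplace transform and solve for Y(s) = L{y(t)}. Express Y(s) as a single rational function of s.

Y(s) = (3*s^2 - 47*s + 185)/(s^3 - 14*s^2 + 57*s - 72)

Transform both sides with L{·}.
The derivative rules (L{y''} = s^2 Y - s·y(0) - y'(0) and L{y'} = sY - y(0), with y(0) = 3, y'(0) = -5) turn the left side into (s^2 - 6*s + 9)Y - (3*s - 23).
The right side is L{e^(8*t)} = 1/(s - 8).
So (s^2 - 6*s + 9)Y = 1/(s - 8) + (3*s - 23).
Solve for Y(s) and write it as one ratio of polynomials.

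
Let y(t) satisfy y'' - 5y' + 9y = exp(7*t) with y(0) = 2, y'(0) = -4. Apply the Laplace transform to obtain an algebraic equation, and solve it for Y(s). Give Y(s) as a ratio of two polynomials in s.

Y(s) = (2*s^2 - 28*s + 99)/(s^3 - 12*s^2 + 44*s - 63)

Take the Laplace transform of both sides.
The derivative rules (L{y''} = s^2 Y - s·y(0) - y'(0) and L{y'} = sY - y(0), with y(0) = 2, y'(0) = -4) turn the left side into (s^2 - 5*s + 9)Y - (2*s - 14).
The right side is L{exp(7*t)} = 1/(s - 7).
So (s^2 - 5*s + 9)Y = 1/(s - 7) + (2*s - 14).
Divide through and combine into a single rational function.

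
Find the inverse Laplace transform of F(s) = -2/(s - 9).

Since L{e^(9t)} = 1/(s - 9), the inverse is exp(9*t), scaled by -2.

-2*exp(9*t)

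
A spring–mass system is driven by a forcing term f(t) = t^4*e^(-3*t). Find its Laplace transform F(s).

L{t^4} = 4!/s^5 = 24/s^5.
By the first shifting theorem, multiplying by e^(-3t) replaces s with s + 3.

F(s) = 24/(s + 3)^5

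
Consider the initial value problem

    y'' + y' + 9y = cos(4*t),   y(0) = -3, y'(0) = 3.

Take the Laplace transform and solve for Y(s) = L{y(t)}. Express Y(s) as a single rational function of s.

Y(s) = (-3*s^3 - 47*s)/(s^4 + s^3 + 25*s^2 + 16*s + 144)

Laplace-transform each side.
The derivative rules (L{y''} = s^2 Y - s·y(0) - y'(0) and L{y'} = sY - y(0), with y(0) = -3, y'(0) = 3) turn the left side into (s^2 + s + 9)Y - (-3*s).
The right side is L{cos(4*t)} = s/(s^2 + 16).
So (s^2 + s + 9)Y = s/(s^2 + 16) + (-3*s).
Isolate Y and clear denominators.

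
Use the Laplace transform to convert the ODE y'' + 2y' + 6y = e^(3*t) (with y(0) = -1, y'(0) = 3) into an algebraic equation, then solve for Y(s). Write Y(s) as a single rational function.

Y(s) = (-s^2 + 4*s - 2)/(s^3 - s^2 - 18)

Apply the Laplace transform to the equation.
With L{y''} = s^2 Y - s·y(0) - y'(0) and L{y'} = sY - y(0), with y(0) = -1, y'(0) = 3: the LHS transforms to (s^2 + 2*s + 6)Y - (-s + 1).
The right side is L{e^(3*t)} = 1/(s - 3).
So (s^2 + 2*s + 6)Y = 1/(s - 3) + (-s + 1).
Divide through and combine into a single rational function.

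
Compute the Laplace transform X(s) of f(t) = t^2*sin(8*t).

L{sin(8t)} = 8/(s^2 + 64).
Then apply L{t^2·g(t)} = (-1)^2 d^2/ds^2[G(s)] with G(s) = 8/(s^2 + 64):
differentiating 2 times and applying the sign gives 16*(3*s^2 - 64)/(s^2 + 64)^3.

X(s) = 16*(3*s^2 - 64)/(s^2 + 64)^3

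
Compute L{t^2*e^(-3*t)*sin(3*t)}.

18*(s^2 + 6*s + 6)/(s^2 + 6*s + 18)^3

L{sin(3t)} = 3/(s^2 + 9).
Multiplying by e^(-3t) shifts s → s + 3, so L{e^(-3*t)*sin(3*t)} = 3/((s + 3)^2 + 9).
Then apply L{t^2·g(t)} = (-1)^2 d^2/ds^2[G(s)] with G(s) = 3/((s + 3)^2 + 9):
differentiating 2 times and applying the sign gives 18*(s^2 + 6*s + 6)/(s^2 + 6*s + 18)^3.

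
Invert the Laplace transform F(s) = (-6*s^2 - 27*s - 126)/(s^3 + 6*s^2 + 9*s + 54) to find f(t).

Factor the denominator: s^3 + 6*s^2 + 9*s + 54 = (s + 6)*(s^2 + 9).
Partial fraction decomposition gives [-4/(s + 6)] + [-2*s/(s^2 + 9)] + [-15/(s^2 + 9)].
Invert each term: -4/(s + 6) ↔ -4e^(-6t); -2·s/(s^2 + 9) ↔ -2cos(3t); -5·3/(s^2 + 9) ↔ -5sin(3t).

f(t) = -5*sin(3*t) - 2*cos(3*t) - 4*exp(-6*t)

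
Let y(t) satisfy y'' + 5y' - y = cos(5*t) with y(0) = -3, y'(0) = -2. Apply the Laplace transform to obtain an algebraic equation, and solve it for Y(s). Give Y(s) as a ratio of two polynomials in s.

Laplace-transform each side.
The derivative rules (L{y''} = s^2 Y - s·y(0) - y'(0) and L{y'} = sY - y(0), with y(0) = -3, y'(0) = -2) turn the left side into (s^2 + 5*s - 1)Y - (-3*s - 17).
The right side is L{cos(5*t)} = s/(s^2 + 25).
So (s^2 + 5*s - 1)Y = s/(s^2 + 25) + (-3*s - 17).
Solve for Y(s) and write it as one ratio of polynomials.

Y(s) = (-3*s^3 - 17*s^2 - 74*s - 425)/(s^4 + 5*s^3 + 24*s^2 + 125*s - 25)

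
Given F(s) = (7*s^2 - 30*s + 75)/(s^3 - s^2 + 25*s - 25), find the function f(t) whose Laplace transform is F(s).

Factor the denominator: s^3 - s^2 + 25*s - 25 = (s - 1)*(s^2 + 25).
Partial fraction decomposition gives [2/(s - 1)] + [5*s/(s^2 + 25)] + [-25/(s^2 + 25)].
Invert each term: 2/(s - 1) ↔ 2e^(t); 5·s/(s^2 + 25) ↔ 5cos(5t); -5·5/(s^2 + 25) ↔ -5sin(5t).

f(t) = 2*exp(t) - 5*sin(5*t) + 5*cos(5*t)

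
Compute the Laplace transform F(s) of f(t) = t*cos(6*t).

L{cos(6t)} = s/(s^2 + 36).
Then apply L{t·g(t)} = -d/ds[G(s)] with G(s) = s/(s^2 + 36):
differentiating 1 time and applying the sign gives (s - 6)*(s + 6)/(s^2 + 36)^2.

F(s) = (s - 6)*(s + 6)/(s^2 + 36)^2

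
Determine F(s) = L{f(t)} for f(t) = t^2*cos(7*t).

F(s) = 2*s*(s^2 - 147)/(s^2 + 49)^3

L{cos(7t)} = s/(s^2 + 49).
Then apply L{t^2·g(t)} = (-1)^2 d^2/ds^2[G(s)] with G(s) = s/(s^2 + 49):
differentiating 2 times and applying the sign gives 2*s*(s^2 - 147)/(s^2 + 49)^3.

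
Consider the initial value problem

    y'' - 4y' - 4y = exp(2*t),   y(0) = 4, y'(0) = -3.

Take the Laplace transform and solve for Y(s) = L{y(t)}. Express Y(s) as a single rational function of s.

Y(s) = (4*s^2 - 27*s + 39)/(s^3 - 6*s^2 + 4*s + 8)

Laplace-transform each side.
The derivative rules (L{y''} = s^2 Y - s·y(0) - y'(0) and L{y'} = sY - y(0), with y(0) = 4, y'(0) = -3) turn the left side into (s^2 - 4*s - 4)Y - (4*s - 19).
The right side is L{exp(2*t)} = 1/(s - 2).
So (s^2 - 4*s - 4)Y = 1/(s - 2) + (4*s - 19).
Divide through and combine into a single rational function.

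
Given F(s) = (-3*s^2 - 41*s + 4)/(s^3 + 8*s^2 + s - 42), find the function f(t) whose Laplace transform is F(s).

Factor the denominator: s^3 + 8*s^2 + s - 42 = (s - 2)*(s + 3)*(s + 7).
Partial fraction decomposition gives [-5/(s + 3)] + [-2/(s - 2)] + [4/(s + 7)].
Invert each term: -5/(s + 3) ↔ -5e^(-3t); -2/(s - 2) ↔ -2e^(2t); 4/(s + 7) ↔ 4e^(-7t).

f(t) = -2*exp(2*t) - 5*exp(-3*t) + 4*exp(-7*t)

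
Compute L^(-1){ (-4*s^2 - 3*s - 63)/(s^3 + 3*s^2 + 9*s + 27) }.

-2*sin(3*t) + cos(3*t) - 5*exp(-3*t)

Factor the denominator: s^3 + 3*s^2 + 9*s + 27 = (s + 3)*(s^2 + 9).
Partial fraction decomposition gives [-5/(s + 3)] + [s/(s^2 + 9)] + [-6/(s^2 + 9)].
Invert each term: -5/(s + 3) ↔ -5e^(-3t); 1·s/(s^2 + 9) ↔ cos(3t); -2·3/(s^2 + 9) ↔ -2sin(3t).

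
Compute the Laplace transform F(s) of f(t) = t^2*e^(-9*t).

F(s) = 2/(s + 9)^3

L{e^(-9t)} = 1/(s + 9).
Then apply L{t^2·g(t)} = (-1)^2 d^2/ds^2[G(s)] with G(s) = 1/(s + 9):
differentiating 2 times and applying the sign gives 2/(s + 9)^3.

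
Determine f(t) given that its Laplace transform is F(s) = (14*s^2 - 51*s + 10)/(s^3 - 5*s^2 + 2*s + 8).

f(t) = 3*exp(4*t) + 6*exp(2*t) + 5*exp(-t)

Factor the denominator: s^3 - 5*s^2 + 2*s + 8 = (s - 4)*(s - 2)*(s + 1).
Partial fraction decomposition gives [3/(s - 4)] + [5/(s + 1)] + [6/(s - 2)].
Invert each term: 3/(s - 4) ↔ 3e^(4t); 5/(s + 1) ↔ 5e^(-t); 6/(s - 2) ↔ 6e^(2t).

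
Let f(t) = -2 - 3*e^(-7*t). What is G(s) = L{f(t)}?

Apply the Laplace transform termwise.
L{-2} = -2/s; (-3)·[L{e^(-7t)} = 1/(s + 7)].

G(s) = -3/(s + 7) - 2/s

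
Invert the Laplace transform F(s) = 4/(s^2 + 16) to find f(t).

Since L{sin(4t)} = 4/(s^2 + 16), the inverse is sin(4*t).

f(t) = sin(4*t)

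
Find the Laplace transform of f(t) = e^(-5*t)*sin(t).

1/((s + 5)^2 + 1)

L{sin(t)} = 1/(s^2 + 1).
By the first shifting theorem, multiplying by e^(-5t) replaces s with s + 5.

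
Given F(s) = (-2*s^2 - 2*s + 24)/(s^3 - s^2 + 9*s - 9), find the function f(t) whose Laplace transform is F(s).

f(t) = 2*exp(t) - 2*sin(3*t) - 4*cos(3*t)

Factor the denominator: s^3 - s^2 + 9*s - 9 = (s - 1)*(s^2 + 9).
Partial fraction decomposition gives [2/(s - 1)] + [-4*s/(s^2 + 9)] + [-6/(s^2 + 9)].
Invert each term: 2/(s - 1) ↔ 2e^(t); -4·s/(s^2 + 9) ↔ -4cos(3t); -2·3/(s^2 + 9) ↔ -2sin(3t).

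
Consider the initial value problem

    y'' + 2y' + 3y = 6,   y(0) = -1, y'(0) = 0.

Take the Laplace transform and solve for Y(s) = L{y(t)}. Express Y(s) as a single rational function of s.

Y(s) = (-s^2 - 2*s + 6)/(s^3 + 2*s^2 + 3*s)

Apply the Laplace transform to the equation.
Using L{y''} = s^2 Y - s·y(0) - y'(0) and L{y'} = sY - y(0), with y(0) = -1, y'(0) = 0, the left side becomes (s^2 + 2*s + 3)Y - (-s - 2).
The right side is L{6} = 6/s.
So (s^2 + 2*s + 3)Y = 6/s + (-s - 2).
Solve for Y(s) and write it as one ratio of polynomials.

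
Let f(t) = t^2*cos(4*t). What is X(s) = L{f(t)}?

X(s) = 2*s*(s^2 - 48)/(s^2 + 16)^3

L{cos(4t)} = s/(s^2 + 16).
Then apply L{t^2·g(t)} = (-1)^2 d^2/ds^2[G(s)] with G(s) = s/(s^2 + 16):
differentiating 2 times and applying the sign gives 2*s*(s^2 - 48)/(s^2 + 16)^3.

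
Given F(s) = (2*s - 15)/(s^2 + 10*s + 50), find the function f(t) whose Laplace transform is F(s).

f(t) = -5*exp(-5*t)*sin(5*t) + 2*exp(-5*t)*cos(5*t)

Complete the square in the denominator: s^2 + 10*s + 50 = (s + 5)^2 + 5^2.
Split the numerator to match: 2*s - 15 = 2·(s + 5) - 5·5.
Invert each term: 2·(s + 5)/((s + 5)^2 + 25) ↔ 2e^(-5t)cos(5t); -5·5/((s + 5)^2 + 25) ↔ -5e^(-5t)sin(5t).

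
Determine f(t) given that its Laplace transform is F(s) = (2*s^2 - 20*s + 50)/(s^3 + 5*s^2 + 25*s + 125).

Factor the denominator: s^3 + 5*s^2 + 25*s + 125 = (s + 5)*(s^2 + 25).
Partial fraction decomposition gives [4/(s + 5)] + [-2*s/(s^2 + 25)] + [-10/(s^2 + 25)].
Invert each term: 4/(s + 5) ↔ 4e^(-5t); -2·s/(s^2 + 25) ↔ -2cos(5t); -2·5/(s^2 + 25) ↔ -2sin(5t).

f(t) = -2*sin(5*t) - 2*cos(5*t) + 4*exp(-5*t)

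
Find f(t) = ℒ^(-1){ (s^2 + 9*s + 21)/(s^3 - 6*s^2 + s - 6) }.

f(t) = 3*exp(6*t) - 3*sin(t) - 2*cos(t)

Factor the denominator: s^3 - 6*s^2 + s - 6 = (s - 6)*(s^2 + 1).
Partial fraction decomposition gives [3/(s - 6)] + [-2*s/(s^2 + 1)] + [-3/(s^2 + 1)].
Invert each term: 3/(s - 6) ↔ 3e^(6t); -2·s/(s^2 + 1) ↔ -2cos(t); -3·1/(s^2 + 1) ↔ -3sin(t).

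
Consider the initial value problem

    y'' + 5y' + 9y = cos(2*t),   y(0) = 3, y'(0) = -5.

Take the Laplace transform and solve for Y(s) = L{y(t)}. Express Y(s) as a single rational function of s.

Y(s) = (3*s^3 + 10*s^2 + 13*s + 40)/(s^4 + 5*s^3 + 13*s^2 + 20*s + 36)

Laplace-transform each side.
The derivative rules (L{y''} = s^2 Y - s·y(0) - y'(0) and L{y'} = sY - y(0), with y(0) = 3, y'(0) = -5) turn the left side into (s^2 + 5*s + 9)Y - (3*s + 10).
The right side is L{cos(2*t)} = s/(s^2 + 4).
So (s^2 + 5*s + 9)Y = s/(s^2 + 4) + (3*s + 10).
Divide through and combine into a single rational function.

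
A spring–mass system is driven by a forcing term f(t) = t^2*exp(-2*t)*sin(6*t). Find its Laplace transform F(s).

F(s) = 36*(s^2 + 4*s - 8)/(s^2 + 4*s + 40)^3

L{sin(6t)} = 6/(s^2 + 36).
Multiplying by e^(-2t) shifts s → s + 2, so L{exp(-2*t)*sin(6*t)} = 6/((s + 2)^2 + 36).
Then apply L{t^2·g(t)} = (-1)^2 d^2/ds^2[G(s)] with G(s) = 6/((s + 2)^2 + 36):
differentiating 2 times and applying the sign gives 36*(s^2 + 4*s - 8)/(s^2 + 4*s + 40)^3.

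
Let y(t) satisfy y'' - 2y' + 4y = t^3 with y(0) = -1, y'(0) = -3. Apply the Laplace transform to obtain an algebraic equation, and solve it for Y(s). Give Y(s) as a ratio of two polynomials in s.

Y(s) = (-s^5 - s^4 + 6)/(s^6 - 2*s^5 + 4*s^4)

Apply the Laplace transform to the equation.
The derivative rules (L{y''} = s^2 Y - s·y(0) - y'(0) and L{y'} = sY - y(0), with y(0) = -1, y'(0) = -3) turn the left side into (s^2 - 2*s + 4)Y - (-s - 1).
The right side is L{t^3} = 6/s^4.
So (s^2 - 2*s + 4)Y = 6/s^4 + (-s - 1).
Isolate Y and clear denominators.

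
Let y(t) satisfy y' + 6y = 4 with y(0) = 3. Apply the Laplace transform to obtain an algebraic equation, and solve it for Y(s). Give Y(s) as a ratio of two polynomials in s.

Laplace-transform each side.
With L{y'} = sY - y(0) = sY - 3: the LHS transforms to (s + 6)Y - (3).
The right side is L{4} = 4/s.
So (s + 6)Y = 4/s + (3).
Solve for Y(s) and write it as one ratio of polynomials.

Y(s) = (3*s + 4)/(s^2 + 6*s)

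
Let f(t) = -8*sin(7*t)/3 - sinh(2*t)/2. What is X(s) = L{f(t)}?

X(s) = -56/(3*(s^2 + 49)) - 1/(s^2 - 4)

By linearity of the Laplace transform, transform each term separately.
(-8/3)·[L{sin(7t)} = 7/(s^2 + 49)]; (-1/2)·[L{sinh(2t)} = 2/(s^2 - 4)].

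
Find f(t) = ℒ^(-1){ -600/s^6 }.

Since L{t^5} = 5!/s^6 = 120/s^6, the inverse is t^5, scaled by -5.

f(t) = -5*t^5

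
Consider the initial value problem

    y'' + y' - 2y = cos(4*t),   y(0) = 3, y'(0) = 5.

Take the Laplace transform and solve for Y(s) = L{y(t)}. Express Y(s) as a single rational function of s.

Take the Laplace transform of both sides.
Using L{y''} = s^2 Y - s·y(0) - y'(0) and L{y'} = sY - y(0), with y(0) = 3, y'(0) = 5, the left side becomes (s^2 + s - 2)Y - (3*s + 8).
The right side is L{cos(4*t)} = s/(s^2 + 16).
So (s^2 + s - 2)Y = s/(s^2 + 16) + (3*s + 8).
Isolate Y and clear denominators.

Y(s) = (3*s^3 + 8*s^2 + 49*s + 128)/(s^4 + s^3 + 14*s^2 + 16*s - 32)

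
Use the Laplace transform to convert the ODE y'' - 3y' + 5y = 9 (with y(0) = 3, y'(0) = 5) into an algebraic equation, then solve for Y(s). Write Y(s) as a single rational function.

Y(s) = (3*s^2 - 4*s + 9)/(s^3 - 3*s^2 + 5*s)

Transform both sides with L{·}.
The derivative rules (L{y''} = s^2 Y - s·y(0) - y'(0) and L{y'} = sY - y(0), with y(0) = 3, y'(0) = 5) turn the left side into (s^2 - 3*s + 5)Y - (3*s - 4).
The right side is L{9} = 9/s.
So (s^2 - 3*s + 5)Y = 9/s + (3*s - 4).
Solve for Y(s) and write it as one ratio of polynomials.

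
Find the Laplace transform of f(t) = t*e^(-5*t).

L{e^(-5t)} = 1/(s + 5).
Then apply L{t·g(t)} = -d/ds[G(s)] with G(s) = 1/(s + 5):
differentiating 1 time and applying the sign gives (s + 5)^(-2).

(s + 5)^(-2)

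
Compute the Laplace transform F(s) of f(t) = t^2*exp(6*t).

L{e^(6t)} = 1/(s - 6).
Then apply L{t^2·g(t)} = (-1)^2 d^2/ds^2[G(s)] with G(s) = 1/(s - 6):
differentiating 2 times and applying the sign gives 2/(s - 6)^3.

F(s) = 2/(s - 6)^3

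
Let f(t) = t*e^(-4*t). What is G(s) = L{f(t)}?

G(s) = (s + 4)^(-2)

L{e^(-4t)} = 1/(s + 4).
Then apply L{t·g(t)} = -d/ds[H(s)] with H(s) = 1/(s + 4):
differentiating 1 time and applying the sign gives (s + 4)^(-2).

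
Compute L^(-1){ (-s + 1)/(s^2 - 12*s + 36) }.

-5*t*exp(6*t) - exp(6*t)

Factor the denominator: s^2 - 12*s + 36 = (s - 6)^2.
Partial fraction decomposition gives [-1/(s - 6)] + [-5/(s - 6)^2].
Invert each term: -1/(s - 6) ↔ -e^(6t); -5/(s - 6)^2 ↔ -5t·e^(6t).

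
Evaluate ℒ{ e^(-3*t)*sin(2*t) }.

2/((s + 3)^2 + 4)

L{sin(2t)} = 2/(s^2 + 4).
By the first shifting theorem, multiplying by e^(-3t) replaces s with s + 3.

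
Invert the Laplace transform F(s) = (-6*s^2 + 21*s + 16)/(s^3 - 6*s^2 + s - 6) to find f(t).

f(t) = -2*exp(6*t) - 3*sin(t) - 4*cos(t)

Factor the denominator: s^3 - 6*s^2 + s - 6 = (s - 6)*(s^2 + 1).
Partial fraction decomposition gives [-2/(s - 6)] + [-4*s/(s^2 + 1)] + [-3/(s^2 + 1)].
Invert each term: -2/(s - 6) ↔ -2e^(6t); -4·s/(s^2 + 1) ↔ -4cos(t); -3·1/(s^2 + 1) ↔ -3sin(t).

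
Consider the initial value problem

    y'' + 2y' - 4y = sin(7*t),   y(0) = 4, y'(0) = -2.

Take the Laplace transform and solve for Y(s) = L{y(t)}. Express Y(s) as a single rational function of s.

Apply the Laplace transform to the equation.
With L{y''} = s^2 Y - s·y(0) - y'(0) and L{y'} = sY - y(0), with y(0) = 4, y'(0) = -2: the LHS transforms to (s^2 + 2*s - 4)Y - (4*s + 6).
The right side is L{sin(7*t)} = 7/(s^2 + 49).
So (s^2 + 2*s - 4)Y = 7/(s^2 + 49) + (4*s + 6).
Solve for Y(s) and write it as one ratio of polynomials.

Y(s) = (4*s^3 + 6*s^2 + 196*s + 301)/(s^4 + 2*s^3 + 45*s^2 + 98*s - 196)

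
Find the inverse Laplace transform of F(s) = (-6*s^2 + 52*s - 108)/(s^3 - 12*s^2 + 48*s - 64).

Factor the denominator: s^3 - 12*s^2 + 48*s - 64 = (s - 4)^3.
Partial fraction decomposition gives [-6/(s - 4)] + [4/(s - 4)^2] + [4/(s - 4)^3].
Invert each term: -6/(s - 4) ↔ -6e^(4t); 4/(s - 4)^2 ↔ 4t·e^(4t); 4/(s - 4)^3 ↔ (2)t^2·e^(4t).

2*t^2*exp(4*t) + 4*t*exp(4*t) - 6*exp(4*t)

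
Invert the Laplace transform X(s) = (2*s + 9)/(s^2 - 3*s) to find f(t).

f(t) = 5*exp(3*t) - 3

Factor the denominator: s^2 - 3*s = s*(s - 3).
Partial fraction decomposition gives [-3/s] + [5/(s - 3)].
Invert each term: -3/(s - 0) ↔ -3e^(0t); 5/(s - 3) ↔ 5e^(3t).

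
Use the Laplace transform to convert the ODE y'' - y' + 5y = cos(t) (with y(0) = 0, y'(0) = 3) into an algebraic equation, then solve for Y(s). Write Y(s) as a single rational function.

Apply the Laplace transform to the equation.
With L{y''} = s^2 Y - s·y(0) - y'(0) and L{y'} = sY - y(0), with y(0) = 0, y'(0) = 3: the LHS transforms to (s^2 - s + 5)Y - (3).
The right side is L{cos(t)} = s/(s^2 + 1).
So (s^2 - s + 5)Y = s/(s^2 + 1) + (3).
Divide through and combine into a single rational function.

Y(s) = (3*s^2 + s + 3)/(s^4 - s^3 + 6*s^2 - s + 5)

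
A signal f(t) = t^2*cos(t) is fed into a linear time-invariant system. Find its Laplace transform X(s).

X(s) = 2*s*(s^2 - 3)/(s^2 + 1)^3

L{cos(t)} = s/(s^2 + 1).
Then apply L{t^2·g(t)} = (-1)^2 d^2/ds^2[G(s)] with G(s) = s/(s^2 + 1):
differentiating 2 times and applying the sign gives 2*s*(s^2 - 3)/(s^2 + 1)^3.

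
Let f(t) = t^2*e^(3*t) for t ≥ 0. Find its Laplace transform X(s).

X(s) = 2/(s - 3)^3

L{e^(3t)} = 1/(s - 3).
Then apply L{t^2·g(t)} = (-1)^2 d^2/ds^2[G(s)] with G(s) = 1/(s - 3):
differentiating 2 times and applying the sign gives 2/(s - 3)^3.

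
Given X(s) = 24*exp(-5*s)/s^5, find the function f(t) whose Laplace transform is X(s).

The factor e^(-5s) signals a time shift by c = 5 (second shifting theorem).
L{t^4} = 4!/s^5 = 24/s^5, so L^-1{24/s^5} = t^4.
Hence the inverse is u(t - 5) times that function evaluated at t - 5.

f(t) = Heaviside(t - 5)*((t - 5)^4)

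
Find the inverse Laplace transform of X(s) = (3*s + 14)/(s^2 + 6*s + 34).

exp(-3*t)*sin(5*t) + 3*exp(-3*t)*cos(5*t)

Complete the square in the denominator: s^2 + 6*s + 34 = (s + 3)^2 + 5^2.
Split the numerator to match: 3*s + 14 = 3·(s + 3) + 1·5.
Invert each term: 3·(s + 3)/((s + 3)^2 + 25) ↔ 3e^(-3t)cos(5t); 1·5/((s + 3)^2 + 25) ↔ e^(-3t)sin(5t).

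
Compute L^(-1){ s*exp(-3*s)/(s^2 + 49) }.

Heaviside(t - 3)*(cos(7*t - 21))

The factor e^(-3s) signals a time shift by c = 3 (second shifting theorem).
L{cos(7t)} = s/(s^2 + 49), so L^-1{s/(s^2 + 49)} = cos(7*t).
Hence the inverse is u(t - 3) times that function evaluated at t - 3.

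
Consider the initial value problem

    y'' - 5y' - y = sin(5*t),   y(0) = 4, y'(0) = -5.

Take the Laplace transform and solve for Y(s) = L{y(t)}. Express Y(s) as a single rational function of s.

Transform both sides with L{·}.
With L{y''} = s^2 Y - s·y(0) - y'(0) and L{y'} = sY - y(0), with y(0) = 4, y'(0) = -5: the LHS transforms to (s^2 - 5*s - 1)Y - (4*s - 25).
The right side is L{sin(5*t)} = 5/(s^2 + 25).
So (s^2 - 5*s - 1)Y = 5/(s^2 + 25) + (4*s - 25).
Solve for Y(s) and write it as one ratio of polynomials.

Y(s) = (4*s^3 - 25*s^2 + 100*s - 620)/(s^4 - 5*s^3 + 24*s^2 - 125*s - 25)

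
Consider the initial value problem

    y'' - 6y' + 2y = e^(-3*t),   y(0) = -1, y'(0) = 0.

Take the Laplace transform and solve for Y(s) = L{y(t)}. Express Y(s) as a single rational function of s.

Transform both sides with L{·}.
With L{y''} = s^2 Y - s·y(0) - y'(0) and L{y'} = sY - y(0), with y(0) = -1, y'(0) = 0: the LHS transforms to (s^2 - 6*s + 2)Y - (-s + 6).
The right side is L{e^(-3*t)} = 1/(s + 3).
So (s^2 - 6*s + 2)Y = 1/(s + 3) + (-s + 6).
Solve for Y(s) and write it as one ratio of polynomials.

Y(s) = (-s^2 + 3*s + 19)/(s^3 - 3*s^2 - 16*s + 6)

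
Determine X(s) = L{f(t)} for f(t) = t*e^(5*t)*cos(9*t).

X(s) = (s - 14)*(s + 4)/(s^2 - 10*s + 106)^2

L{cos(9t)} = s/(s^2 + 81).
Multiplying by e^(5t) shifts s → s - 5, so L{e^(5*t)*cos(9*t)} = (s - 5)/((s - 5)^2 + 81).
Then apply L{t·g(t)} = -d/ds[G(s)] with G(s) = (s - 5)/((s - 5)^2 + 81):
differentiating 1 time and applying the sign gives (s - 14)*(s + 4)/(s^2 - 10*s + 106)^2.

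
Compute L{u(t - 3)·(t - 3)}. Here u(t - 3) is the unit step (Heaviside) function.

exp(-3*s)/s^2

By the second shifting theorem, L{u(t - c)·g(t - c)} = e^(-cs)·G(s) with c = 3 and G(s) = L{g(t)}.
L{t} = 1!/s^2 = 1/s^2.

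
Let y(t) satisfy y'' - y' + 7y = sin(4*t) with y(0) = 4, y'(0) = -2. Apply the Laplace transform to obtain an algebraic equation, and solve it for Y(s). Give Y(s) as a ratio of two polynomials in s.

Laplace-transform each side.
With L{y''} = s^2 Y - s·y(0) - y'(0) and L{y'} = sY - y(0), with y(0) = 4, y'(0) = -2: the LHS transforms to (s^2 - s + 7)Y - (4*s - 6).
The right side is L{sin(4*t)} = 4/(s^2 + 16).
So (s^2 - s + 7)Y = 4/(s^2 + 16) + (4*s - 6).
Divide through and combine into a single rational function.

Y(s) = (4*s^3 - 6*s^2 + 64*s - 92)/(s^4 - s^3 + 23*s^2 - 16*s + 112)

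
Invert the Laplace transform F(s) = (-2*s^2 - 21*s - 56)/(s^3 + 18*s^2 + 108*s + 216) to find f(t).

Factor the denominator: s^3 + 18*s^2 + 108*s + 216 = (s + 6)^3.
Partial fraction decomposition gives [-2/(s + 6)] + [3/(s + 6)^2] + [-2/(s + 6)^3].
Invert each term: -2/(s + 6) ↔ -2e^(-6t); 3/(s + 6)^2 ↔ 3t·e^(-6t); -2/(s + 6)^3 ↔ (-1)t^2·e^(-6t).

f(t) = -t^2*exp(-6*t) + 3*t*exp(-6*t) - 2*exp(-6*t)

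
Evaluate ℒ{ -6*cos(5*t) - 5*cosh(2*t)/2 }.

-6*s/(s^2 + 25) - 5*s/(2*(s^2 - 4))

The transform is linear, so treat each term independently.
(-6)·[L{cos(5t)} = s/(s^2 + 25)]; (-5/2)·[L{cosh(2t)} = s/(s^2 - 4)].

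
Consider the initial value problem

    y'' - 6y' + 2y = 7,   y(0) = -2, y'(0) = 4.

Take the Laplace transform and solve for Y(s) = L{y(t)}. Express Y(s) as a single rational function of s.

Transform both sides with L{·}.
The derivative rules (L{y''} = s^2 Y - s·y(0) - y'(0) and L{y'} = sY - y(0), with y(0) = -2, y'(0) = 4) turn the left side into (s^2 - 6*s + 2)Y - (-2*s + 16).
The right side is L{7} = 7/s.
So (s^2 - 6*s + 2)Y = 7/s + (-2*s + 16).
Solve for Y(s) and write it as one ratio of polynomials.

Y(s) = (-2*s^2 + 16*s + 7)/(s^3 - 6*s^2 + 2*s)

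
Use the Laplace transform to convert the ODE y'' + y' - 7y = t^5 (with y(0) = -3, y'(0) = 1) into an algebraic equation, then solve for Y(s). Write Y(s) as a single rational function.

Y(s) = (-3*s^7 - 2*s^6 + 120)/(s^8 + s^7 - 7*s^6)

Laplace-transform each side.
With L{y''} = s^2 Y - s·y(0) - y'(0) and L{y'} = sY - y(0), with y(0) = -3, y'(0) = 1: the LHS transforms to (s^2 + s - 7)Y - (-3*s - 2).
The right side is L{t^5} = 120/s^6.
So (s^2 + s - 7)Y = 120/s^6 + (-3*s - 2).
Solve for Y(s) and write it as one ratio of polynomials.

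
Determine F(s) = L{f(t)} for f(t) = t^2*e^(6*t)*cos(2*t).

F(s) = 2*(s - 6)*(s^2 - 12*s + 24)/(s^2 - 12*s + 40)^3

L{cos(2t)} = s/(s^2 + 4).
Multiplying by e^(6t) shifts s → s - 6, so L{e^(6*t)*cos(2*t)} = (s - 6)/((s - 6)^2 + 4).
Then apply L{t^2·g(t)} = (-1)^2 d^2/ds^2[G(s)] with G(s) = (s - 6)/((s - 6)^2 + 4):
differentiating 2 times and applying the sign gives 2*(s - 6)*(s^2 - 12*s + 24)/(s^2 - 12*s + 40)^3.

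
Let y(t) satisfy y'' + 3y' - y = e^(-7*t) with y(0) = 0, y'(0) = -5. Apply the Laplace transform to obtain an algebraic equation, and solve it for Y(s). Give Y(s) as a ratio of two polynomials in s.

Laplace-transform each side.
With L{y''} = s^2 Y - s·y(0) - y'(0) and L{y'} = sY - y(0), with y(0) = 0, y'(0) = -5: the LHS transforms to (s^2 + 3*s - 1)Y - (-5).
The right side is L{e^(-7*t)} = 1/(s + 7).
So (s^2 + 3*s - 1)Y = 1/(s + 7) + (-5).
Divide through and combine into a single rational function.

Y(s) = (-5*s - 34)/(s^3 + 10*s^2 + 20*s - 7)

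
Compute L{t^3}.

L{t^3} = 3!/s^4 = 6/s^4.

6/s^4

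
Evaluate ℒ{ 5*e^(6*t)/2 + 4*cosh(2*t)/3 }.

4*s/(3*(s^2 - 4)) + 5/(2*(s - 6))

By linearity of the Laplace transform, transform each term separately.
(5/2)·[L{e^(6t)} = 1/(s - 6)]; (4/3)·[L{cosh(2t)} = s/(s^2 - 4)].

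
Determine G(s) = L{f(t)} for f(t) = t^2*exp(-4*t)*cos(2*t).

G(s) = 2*(s + 4)*(s^2 + 8*s + 4)/(s^2 + 8*s + 20)^3

L{cos(2t)} = s/(s^2 + 4).
Multiplying by e^(-4t) shifts s → s + 4, so L{exp(-4*t)*cos(2*t)} = (s + 4)/((s + 4)^2 + 4).
Then apply L{t^2·g(t)} = (-1)^2 d^2/ds^2[H(s)] with H(s) = (s + 4)/((s + 4)^2 + 4):
differentiating 2 times and applying the sign gives 2*(s + 4)*(s^2 + 8*s + 4)/(s^2 + 8*s + 20)^3.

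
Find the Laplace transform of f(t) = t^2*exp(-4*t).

L{e^(-4t)} = 1/(s + 4).
Then apply L{t^2·g(t)} = (-1)^2 d^2/ds^2[G(s)] with G(s) = 1/(s + 4):
differentiating 2 times and applying the sign gives 2/(s + 4)^3.

2/(s + 4)^3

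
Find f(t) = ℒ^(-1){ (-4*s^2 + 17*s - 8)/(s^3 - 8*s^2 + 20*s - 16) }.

Factor the denominator: s^3 - 8*s^2 + 20*s - 16 = (s - 4)*(s - 2)^2.
Partial fraction decomposition gives [-3/(s - 2)] + [-5/(s - 2)^2] + [-1/(s - 4)].
Invert each term: -3/(s - 2) ↔ -3e^(2t); -5/(s - 2)^2 ↔ -5t·e^(2t); -1/(s - 4) ↔ -e^(4t).

f(t) = -5*t*exp(2*t) - exp(4*t) - 3*exp(2*t)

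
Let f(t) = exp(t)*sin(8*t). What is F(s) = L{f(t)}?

F(s) = 8/((s - 1)^2 + 64)

L{sin(8t)} = 8/(s^2 + 64).
By the first shifting theorem, multiplying by e^(t) replaces s with s - 1.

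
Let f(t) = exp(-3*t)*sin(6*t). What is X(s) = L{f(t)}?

L{sin(6t)} = 6/(s^2 + 36).
By the first shifting theorem, multiplying by e^(-3t) replaces s with s + 3.

X(s) = 6/((s + 3)^2 + 36)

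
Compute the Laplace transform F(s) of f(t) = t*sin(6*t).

L{sin(6t)} = 6/(s^2 + 36).
Then apply L{t·g(t)} = -d/ds[G(s)] with G(s) = 6/(s^2 + 36):
differentiating 1 time and applying the sign gives 12*s/(s^2 + 36)^2.

F(s) = 12*s/(s^2 + 36)^2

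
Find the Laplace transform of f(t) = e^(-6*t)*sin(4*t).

L{sin(4t)} = 4/(s^2 + 16).
By the first shifting theorem, multiplying by e^(-6t) replaces s with s + 6.

4/((s + 6)^2 + 16)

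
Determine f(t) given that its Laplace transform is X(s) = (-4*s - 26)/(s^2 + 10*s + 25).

Factor the denominator: s^2 + 10*s + 25 = (s + 5)^2.
Partial fraction decomposition gives [-4/(s + 5)] + [-6/(s + 5)^2].
Invert each term: -4/(s + 5) ↔ -4e^(-5t); -6/(s + 5)^2 ↔ -6t·e^(-5t).

f(t) = -6*t*exp(-5*t) - 4*exp(-5*t)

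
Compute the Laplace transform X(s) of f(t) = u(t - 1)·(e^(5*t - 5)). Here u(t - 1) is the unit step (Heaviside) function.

X(s) = exp(-s)/(s - 5)

By the second shifting theorem, L{u(t - c)·g(t - c)} = e^(-cs)·G(s) with c = 1 and G(s) = L{g(t)}.
L{e^(5t)} = 1/(s - 5).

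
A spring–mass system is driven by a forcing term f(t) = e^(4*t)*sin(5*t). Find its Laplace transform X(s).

X(s) = 5/((s - 4)^2 + 25)

L{sin(5t)} = 5/(s^2 + 25).
By the first shifting theorem, multiplying by e^(4t) replaces s with s - 4.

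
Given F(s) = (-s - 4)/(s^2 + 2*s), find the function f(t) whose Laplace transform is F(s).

f(t) = -2 + exp(-2*t)

Factor the denominator: s^2 + 2*s = s*(s + 2).
Partial fraction decomposition gives [1/(s + 2)] + [-2/s].
Invert each term: 1/(s + 2) ↔ e^(-2t); -2/(s - 0) ↔ -2e^(0t).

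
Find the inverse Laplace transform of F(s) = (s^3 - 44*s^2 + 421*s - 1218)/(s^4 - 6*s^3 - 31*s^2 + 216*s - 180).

-exp(6*t) + 2*exp(5*t) - 6*exp(t) + 6*exp(-6*t)

Factor the denominator: s^4 - 6*s^3 - 31*s^2 + 216*s - 180 = (s - 6)*(s - 5)*(s - 1)*(s + 6).
Partial fraction decomposition gives [6/(s + 6)] + [-6/(s - 1)] + [2/(s - 5)] + [-1/(s - 6)].
Invert each term: 6/(s + 6) ↔ 6e^(-6t); -6/(s - 1) ↔ -6e^(t); 2/(s - 5) ↔ 2e^(5t); -1/(s - 6) ↔ -e^(6t).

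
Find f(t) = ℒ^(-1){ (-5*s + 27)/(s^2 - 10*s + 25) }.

f(t) = 2*t*exp(5*t) - 5*exp(5*t)

Factor the denominator: s^2 - 10*s + 25 = (s - 5)^2.
Partial fraction decomposition gives [-5/(s - 5)] + [2/(s - 5)^2].
Invert each term: -5/(s - 5) ↔ -5e^(5t); 2/(s - 5)^2 ↔ 2t·e^(5t).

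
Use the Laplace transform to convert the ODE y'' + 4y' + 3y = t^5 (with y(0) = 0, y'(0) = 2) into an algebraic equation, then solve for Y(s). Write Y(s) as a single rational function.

Transform both sides with L{·}.
With L{y''} = s^2 Y - s·y(0) - y'(0) and L{y'} = sY - y(0), with y(0) = 0, y'(0) = 2: the LHS transforms to (s^2 + 4*s + 3)Y - (2).
The right side is L{t^5} = 120/s^6.
So (s^2 + 4*s + 3)Y = 120/s^6 + (2).
Solve for Y(s) and write it as one ratio of polynomials.

Y(s) = (2*s^6 + 120)/(s^8 + 4*s^7 + 3*s^6)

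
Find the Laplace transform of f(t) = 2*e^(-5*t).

2/(s + 5)

L{2} = 2/s.
By the first shifting theorem, multiplying by e^(-5t) replaces s with s + 5.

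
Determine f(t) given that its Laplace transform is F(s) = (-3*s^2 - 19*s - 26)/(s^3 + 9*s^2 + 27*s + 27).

f(t) = 2*t^2*exp(-3*t) - t*exp(-3*t) - 3*exp(-3*t)

Factor the denominator: s^3 + 9*s^2 + 27*s + 27 = (s + 3)^3.
Partial fraction decomposition gives [-3/(s + 3)] + [-1/(s + 3)^2] + [4/(s + 3)^3].
Invert each term: -3/(s + 3) ↔ -3e^(-3t); -1/(s + 3)^2 ↔ -t·e^(-3t); 4/(s + 3)^3 ↔ (2)t^2·e^(-3t).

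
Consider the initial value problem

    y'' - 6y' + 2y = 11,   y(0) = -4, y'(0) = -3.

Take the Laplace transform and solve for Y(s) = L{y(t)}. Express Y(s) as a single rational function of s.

Y(s) = (-4*s^2 + 21*s + 11)/(s^3 - 6*s^2 + 2*s)

Apply the Laplace transform to the equation.
The derivative rules (L{y''} = s^2 Y - s·y(0) - y'(0) and L{y'} = sY - y(0), with y(0) = -4, y'(0) = -3) turn the left side into (s^2 - 6*s + 2)Y - (-4*s + 21).
The right side is L{11} = 11/s.
So (s^2 - 6*s + 2)Y = 11/s + (-4*s + 21).
Isolate Y and clear denominators.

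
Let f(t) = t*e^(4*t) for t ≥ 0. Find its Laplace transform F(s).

L{e^(4t)} = 1/(s - 4).
Then apply L{t·g(t)} = -d/ds[G(s)] with G(s) = 1/(s - 4):
differentiating 1 time and applying the sign gives (s - 4)^(-2).

F(s) = (s - 4)^(-2)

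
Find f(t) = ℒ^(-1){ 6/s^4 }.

f(t) = t^3

Since L{t^3} = 3!/s^4 = 6/s^4, the inverse is t^3.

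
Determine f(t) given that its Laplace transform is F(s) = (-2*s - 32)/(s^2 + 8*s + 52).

Complete the square in the denominator: s^2 + 8*s + 52 = (s + 4)^2 + 6^2.
Split the numerator to match: -2*s - 32 = -2·(s + 4) - 4·6.
Invert each term: -2·(s + 4)/((s + 4)^2 + 36) ↔ -2e^(-4t)cos(6t); -4·6/((s + 4)^2 + 36) ↔ -4e^(-4t)sin(6t).

f(t) = -4*exp(-4*t)*sin(6*t) - 2*exp(-4*t)*cos(6*t)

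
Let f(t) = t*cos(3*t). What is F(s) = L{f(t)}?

L{cos(3t)} = s/(s^2 + 9).
Then apply L{t·g(t)} = -d/ds[G(s)] with G(s) = s/(s^2 + 9):
differentiating 1 time and applying the sign gives (s - 3)*(s + 3)/(s^2 + 9)^2.

F(s) = (s - 3)*(s + 3)/(s^2 + 9)^2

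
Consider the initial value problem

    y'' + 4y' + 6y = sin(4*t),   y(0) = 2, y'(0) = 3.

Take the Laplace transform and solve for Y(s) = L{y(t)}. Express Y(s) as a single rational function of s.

Apply the Laplace transform to the equation.
Using L{y''} = s^2 Y - s·y(0) - y'(0) and L{y'} = sY - y(0), with y(0) = 2, y'(0) = 3, the left side becomes (s^2 + 4*s + 6)Y - (2*s + 11).
The right side is L{sin(4*t)} = 4/(s^2 + 16).
So (s^2 + 4*s + 6)Y = 4/(s^2 + 16) + (2*s + 11).
Solve for Y(s) and write it as one ratio of polynomials.

Y(s) = (2*s^3 + 11*s^2 + 32*s + 180)/(s^4 + 4*s^3 + 22*s^2 + 64*s + 96)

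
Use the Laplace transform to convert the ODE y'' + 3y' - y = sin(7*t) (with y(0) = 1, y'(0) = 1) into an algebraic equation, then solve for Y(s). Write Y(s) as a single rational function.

Laplace-transform each side.
Using L{y''} = s^2 Y - s·y(0) - y'(0) and L{y'} = sY - y(0), with y(0) = 1, y'(0) = 1, the left side becomes (s^2 + 3*s - 1)Y - (s + 4).
The right side is L{sin(7*t)} = 7/(s^2 + 49).
So (s^2 + 3*s - 1)Y = 7/(s^2 + 49) + (s + 4).
Isolate Y and clear denominators.

Y(s) = (s^3 + 4*s^2 + 49*s + 203)/(s^4 + 3*s^3 + 48*s^2 + 147*s - 49)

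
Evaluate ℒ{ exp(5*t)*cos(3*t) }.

(s - 5)/((s - 5)^2 + 9)

L{cos(3t)} = s/(s^2 + 9).
By the first shifting theorem, multiplying by e^(5t) replaces s with s - 5.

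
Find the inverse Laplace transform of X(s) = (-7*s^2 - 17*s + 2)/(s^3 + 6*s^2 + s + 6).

sin(t) - 3*cos(t) - 4*exp(-6*t)

Factor the denominator: s^3 + 6*s^2 + s + 6 = (s + 6)*(s^2 + 1).
Partial fraction decomposition gives [-4/(s + 6)] + [-3*s/(s^2 + 1)] + [1/(s^2 + 1)].
Invert each term: -4/(s + 6) ↔ -4e^(-6t); -3·s/(s^2 + 1) ↔ -3cos(t); 1·1/(s^2 + 1) ↔ sin(t).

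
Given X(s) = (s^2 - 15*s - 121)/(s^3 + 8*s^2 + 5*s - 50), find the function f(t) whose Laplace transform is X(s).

f(t) = 3*t*exp(-5*t) - 3*exp(2*t) + 4*exp(-5*t)

Factor the denominator: s^3 + 8*s^2 + 5*s - 50 = (s - 2)*(s + 5)^2.
Partial fraction decomposition gives [4/(s + 5)] + [3/(s + 5)^2] + [-3/(s - 2)].
Invert each term: 4/(s + 5) ↔ 4e^(-5t); 3/(s + 5)^2 ↔ 3t·e^(-5t); -3/(s - 2) ↔ -3e^(2t).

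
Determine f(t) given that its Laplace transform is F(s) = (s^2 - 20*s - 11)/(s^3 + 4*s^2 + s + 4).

f(t) = -4*sin(t) - 4*cos(t) + 5*exp(-4*t)

Factor the denominator: s^3 + 4*s^2 + s + 4 = (s + 4)*(s^2 + 1).
Partial fraction decomposition gives [5/(s + 4)] + [-4*s/(s^2 + 1)] + [-4/(s^2 + 1)].
Invert each term: 5/(s + 4) ↔ 5e^(-4t); -4·s/(s^2 + 1) ↔ -4cos(t); -4·1/(s^2 + 1) ↔ -4sin(t).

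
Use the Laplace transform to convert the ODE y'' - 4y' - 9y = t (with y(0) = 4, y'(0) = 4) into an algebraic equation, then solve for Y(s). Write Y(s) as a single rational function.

Y(s) = (4*s^3 - 12*s^2 + 1)/(s^4 - 4*s^3 - 9*s^2)

Take the Laplace transform of both sides.
The derivative rules (L{y''} = s^2 Y - s·y(0) - y'(0) and L{y'} = sY - y(0), with y(0) = 4, y'(0) = 4) turn the left side into (s^2 - 4*s - 9)Y - (4*s - 12).
The right side is L{t} = s^(-2).
So (s^2 - 4*s - 9)Y = s^(-2) + (4*s - 12).
Isolate Y and clear denominators.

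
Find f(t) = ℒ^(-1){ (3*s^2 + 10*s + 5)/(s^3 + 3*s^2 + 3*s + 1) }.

Factor the denominator: s^3 + 3*s^2 + 3*s + 1 = (s + 1)^3.
Partial fraction decomposition gives [3/(s + 1)] + [4/(s + 1)^2] + [-2/(s + 1)^3].
Invert each term: 3/(s + 1) ↔ 3e^(-t); 4/(s + 1)^2 ↔ 4t·e^(-t); -2/(s + 1)^3 ↔ (-1)t^2·e^(-t).

f(t) = -t^2*exp(-t) + 4*t*exp(-t) + 3*exp(-t)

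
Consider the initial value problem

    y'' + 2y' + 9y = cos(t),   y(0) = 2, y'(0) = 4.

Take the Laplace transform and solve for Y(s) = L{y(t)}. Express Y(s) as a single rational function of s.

Laplace-transform each side.
The derivative rules (L{y''} = s^2 Y - s·y(0) - y'(0) and L{y'} = sY - y(0), with y(0) = 2, y'(0) = 4) turn the left side into (s^2 + 2*s + 9)Y - (2*s + 8).
The right side is L{cos(t)} = s/(s^2 + 1).
So (s^2 + 2*s + 9)Y = s/(s^2 + 1) + (2*s + 8).
Divide through and combine into a single rational function.

Y(s) = (2*s^3 + 8*s^2 + 3*s + 8)/(s^4 + 2*s^3 + 10*s^2 + 2*s + 9)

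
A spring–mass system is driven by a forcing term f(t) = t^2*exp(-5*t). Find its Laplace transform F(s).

L{e^(-5t)} = 1/(s + 5).
Then apply L{t^2·g(t)} = (-1)^2 d^2/ds^2[G(s)] with G(s) = 1/(s + 5):
differentiating 2 times and applying the sign gives 2/(s + 5)^3.

F(s) = 2/(s + 5)^3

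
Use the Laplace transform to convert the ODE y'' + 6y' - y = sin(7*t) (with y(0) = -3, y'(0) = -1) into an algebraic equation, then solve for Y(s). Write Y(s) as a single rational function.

Take the Laplace transform of both sides.
Using L{y''} = s^2 Y - s·y(0) - y'(0) and L{y'} = sY - y(0), with y(0) = -3, y'(0) = -1, the left side becomes (s^2 + 6*s - 1)Y - (-3*s - 19).
The right side is L{sin(7*t)} = 7/(s^2 + 49).
So (s^2 + 6*s - 1)Y = 7/(s^2 + 49) + (-3*s - 19).
Isolate Y and clear denominators.

Y(s) = (-3*s^3 - 19*s^2 - 147*s - 924)/(s^4 + 6*s^3 + 48*s^2 + 294*s - 49)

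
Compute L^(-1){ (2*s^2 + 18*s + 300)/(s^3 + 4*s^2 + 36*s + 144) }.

Factor the denominator: s^3 + 4*s^2 + 36*s + 144 = (s + 4)*(s^2 + 36).
Partial fraction decomposition gives [5/(s + 4)] + [-3*s/(s^2 + 36)] + [30/(s^2 + 36)].
Invert each term: 5/(s + 4) ↔ 5e^(-4t); -3·s/(s^2 + 36) ↔ -3cos(6t); 5·6/(s^2 + 36) ↔ 5sin(6t).

5*sin(6*t) - 3*cos(6*t) + 5*exp(-4*t)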